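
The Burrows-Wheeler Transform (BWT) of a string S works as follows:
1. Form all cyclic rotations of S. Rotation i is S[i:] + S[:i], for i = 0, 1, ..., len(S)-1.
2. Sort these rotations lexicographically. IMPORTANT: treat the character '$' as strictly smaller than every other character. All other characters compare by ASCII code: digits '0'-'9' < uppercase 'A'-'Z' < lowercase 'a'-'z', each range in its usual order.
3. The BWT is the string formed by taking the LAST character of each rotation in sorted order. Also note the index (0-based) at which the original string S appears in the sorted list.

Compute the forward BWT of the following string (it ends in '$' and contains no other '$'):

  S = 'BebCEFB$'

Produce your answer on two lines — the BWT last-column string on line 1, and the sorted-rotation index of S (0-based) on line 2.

Answer: BF$bCEeB
2

Derivation:
All 8 rotations (rotation i = S[i:]+S[:i]):
  rot[0] = BebCEFB$
  rot[1] = ebCEFB$B
  rot[2] = bCEFB$Be
  rot[3] = CEFB$Beb
  rot[4] = EFB$BebC
  rot[5] = FB$BebCE
  rot[6] = B$BebCEF
  rot[7] = $BebCEFB
Sorted (with $ < everything):
  sorted[0] = $BebCEFB  (last char: 'B')
  sorted[1] = B$BebCEF  (last char: 'F')
  sorted[2] = BebCEFB$  (last char: '$')
  sorted[3] = CEFB$Beb  (last char: 'b')
  sorted[4] = EFB$BebC  (last char: 'C')
  sorted[5] = FB$BebCE  (last char: 'E')
  sorted[6] = bCEFB$Be  (last char: 'e')
  sorted[7] = ebCEFB$B  (last char: 'B')
Last column: BF$bCEeB
Original string S is at sorted index 2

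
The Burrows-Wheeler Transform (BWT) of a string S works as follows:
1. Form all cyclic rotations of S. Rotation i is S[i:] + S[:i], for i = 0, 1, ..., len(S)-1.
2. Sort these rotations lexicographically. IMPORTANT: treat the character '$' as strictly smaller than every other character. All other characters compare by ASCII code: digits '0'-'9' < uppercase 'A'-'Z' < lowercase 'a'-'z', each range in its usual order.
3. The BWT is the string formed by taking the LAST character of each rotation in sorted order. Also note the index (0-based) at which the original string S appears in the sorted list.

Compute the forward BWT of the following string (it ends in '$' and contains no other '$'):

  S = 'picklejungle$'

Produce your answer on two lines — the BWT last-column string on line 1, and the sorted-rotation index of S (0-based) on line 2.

All 13 rotations (rotation i = S[i:]+S[:i]):
  rot[0] = picklejungle$
  rot[1] = icklejungle$p
  rot[2] = cklejungle$pi
  rot[3] = klejungle$pic
  rot[4] = lejungle$pick
  rot[5] = ejungle$pickl
  rot[6] = jungle$pickle
  rot[7] = ungle$picklej
  rot[8] = ngle$pickleju
  rot[9] = gle$picklejun
  rot[10] = le$picklejung
  rot[11] = e$picklejungl
  rot[12] = $picklejungle
Sorted (with $ < everything):
  sorted[0] = $picklejungle  (last char: 'e')
  sorted[1] = cklejungle$pi  (last char: 'i')
  sorted[2] = e$picklejungl  (last char: 'l')
  sorted[3] = ejungle$pickl  (last char: 'l')
  sorted[4] = gle$picklejun  (last char: 'n')
  sorted[5] = icklejungle$p  (last char: 'p')
  sorted[6] = jungle$pickle  (last char: 'e')
  sorted[7] = klejungle$pic  (last char: 'c')
  sorted[8] = le$picklejung  (last char: 'g')
  sorted[9] = lejungle$pick  (last char: 'k')
  sorted[10] = ngle$pickleju  (last char: 'u')
  sorted[11] = picklejungle$  (last char: '$')
  sorted[12] = ungle$picklej  (last char: 'j')
Last column: eillnpecgku$j
Original string S is at sorted index 11

Answer: eillnpecgku$j
11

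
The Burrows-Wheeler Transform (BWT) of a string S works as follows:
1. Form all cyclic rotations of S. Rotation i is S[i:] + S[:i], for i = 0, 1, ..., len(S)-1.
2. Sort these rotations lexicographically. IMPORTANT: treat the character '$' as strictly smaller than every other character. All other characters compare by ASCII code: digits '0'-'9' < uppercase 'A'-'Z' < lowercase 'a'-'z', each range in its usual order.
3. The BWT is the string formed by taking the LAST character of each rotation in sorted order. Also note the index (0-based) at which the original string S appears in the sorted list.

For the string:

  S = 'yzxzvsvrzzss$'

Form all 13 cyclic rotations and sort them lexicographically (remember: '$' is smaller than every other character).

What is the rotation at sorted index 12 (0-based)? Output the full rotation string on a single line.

All 13 rotations (rotation i = S[i:]+S[:i]):
  rot[0] = yzxzvsvrzzss$
  rot[1] = zxzvsvrzzss$y
  rot[2] = xzvsvrzzss$yz
  rot[3] = zvsvrzzss$yzx
  rot[4] = vsvrzzss$yzxz
  rot[5] = svrzzss$yzxzv
  rot[6] = vrzzss$yzxzvs
  rot[7] = rzzss$yzxzvsv
  rot[8] = zzss$yzxzvsvr
  rot[9] = zss$yzxzvsvrz
  rot[10] = ss$yzxzvsvrzz
  rot[11] = s$yzxzvsvrzzs
  rot[12] = $yzxzvsvrzzss
Sorted (with $ < everything):
  sorted[0] = $yzxzvsvrzzss
  sorted[1] = rzzss$yzxzvsv
  sorted[2] = s$yzxzvsvrzzs
  sorted[3] = ss$yzxzvsvrzz
  sorted[4] = svrzzss$yzxzv
  sorted[5] = vrzzss$yzxzvs
  sorted[6] = vsvrzzss$yzxz
  sorted[7] = xzvsvrzzss$yz
  sorted[8] = yzxzvsvrzzss$
  sorted[9] = zss$yzxzvsvrz
  sorted[10] = zvsvrzzss$yzx
  sorted[11] = zxzvsvrzzss$y
  sorted[12] = zzss$yzxzvsvr
sorted[12] = zzss$yzxzvsvr

Answer: zzss$yzxzvsvr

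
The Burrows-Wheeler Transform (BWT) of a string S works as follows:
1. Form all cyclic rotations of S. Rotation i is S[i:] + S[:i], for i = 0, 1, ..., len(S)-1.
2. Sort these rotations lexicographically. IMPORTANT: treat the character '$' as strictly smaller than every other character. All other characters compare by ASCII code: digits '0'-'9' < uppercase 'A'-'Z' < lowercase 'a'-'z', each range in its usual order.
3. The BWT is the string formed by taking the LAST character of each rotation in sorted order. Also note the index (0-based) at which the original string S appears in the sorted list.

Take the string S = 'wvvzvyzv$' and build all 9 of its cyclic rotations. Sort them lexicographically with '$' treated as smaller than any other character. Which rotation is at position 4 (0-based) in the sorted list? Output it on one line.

All 9 rotations (rotation i = S[i:]+S[:i]):
  rot[0] = wvvzvyzv$
  rot[1] = vvzvyzv$w
  rot[2] = vzvyzv$wv
  rot[3] = zvyzv$wvv
  rot[4] = vyzv$wvvz
  rot[5] = yzv$wvvzv
  rot[6] = zv$wvvzvy
  rot[7] = v$wvvzvyz
  rot[8] = $wvvzvyzv
Sorted (with $ < everything):
  sorted[0] = $wvvzvyzv
  sorted[1] = v$wvvzvyz
  sorted[2] = vvzvyzv$w
  sorted[3] = vyzv$wvvz
  sorted[4] = vzvyzv$wv
  sorted[5] = wvvzvyzv$
  sorted[6] = yzv$wvvzv
  sorted[7] = zv$wvvzvy
  sorted[8] = zvyzv$wvv
sorted[4] = vzvyzv$wv

Answer: vzvyzv$wv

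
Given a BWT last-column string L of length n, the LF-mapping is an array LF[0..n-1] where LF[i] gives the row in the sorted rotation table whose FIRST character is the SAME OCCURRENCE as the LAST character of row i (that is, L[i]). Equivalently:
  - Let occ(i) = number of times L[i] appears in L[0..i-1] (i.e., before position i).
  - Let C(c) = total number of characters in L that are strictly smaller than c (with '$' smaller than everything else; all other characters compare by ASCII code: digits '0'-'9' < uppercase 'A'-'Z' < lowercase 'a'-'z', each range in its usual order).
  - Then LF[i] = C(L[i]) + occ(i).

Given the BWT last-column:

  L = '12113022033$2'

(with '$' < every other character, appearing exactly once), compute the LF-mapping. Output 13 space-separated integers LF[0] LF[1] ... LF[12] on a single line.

Answer: 3 6 4 5 10 1 7 8 2 11 12 0 9

Derivation:
Char counts: '$':1, '0':2, '1':3, '2':4, '3':3
C (first-col start): C('$')=0, C('0')=1, C('1')=3, C('2')=6, C('3')=10
L[0]='1': occ=0, LF[0]=C('1')+0=3+0=3
L[1]='2': occ=0, LF[1]=C('2')+0=6+0=6
L[2]='1': occ=1, LF[2]=C('1')+1=3+1=4
L[3]='1': occ=2, LF[3]=C('1')+2=3+2=5
L[4]='3': occ=0, LF[4]=C('3')+0=10+0=10
L[5]='0': occ=0, LF[5]=C('0')+0=1+0=1
L[6]='2': occ=1, LF[6]=C('2')+1=6+1=7
L[7]='2': occ=2, LF[7]=C('2')+2=6+2=8
L[8]='0': occ=1, LF[8]=C('0')+1=1+1=2
L[9]='3': occ=1, LF[9]=C('3')+1=10+1=11
L[10]='3': occ=2, LF[10]=C('3')+2=10+2=12
L[11]='$': occ=0, LF[11]=C('$')+0=0+0=0
L[12]='2': occ=3, LF[12]=C('2')+3=6+3=9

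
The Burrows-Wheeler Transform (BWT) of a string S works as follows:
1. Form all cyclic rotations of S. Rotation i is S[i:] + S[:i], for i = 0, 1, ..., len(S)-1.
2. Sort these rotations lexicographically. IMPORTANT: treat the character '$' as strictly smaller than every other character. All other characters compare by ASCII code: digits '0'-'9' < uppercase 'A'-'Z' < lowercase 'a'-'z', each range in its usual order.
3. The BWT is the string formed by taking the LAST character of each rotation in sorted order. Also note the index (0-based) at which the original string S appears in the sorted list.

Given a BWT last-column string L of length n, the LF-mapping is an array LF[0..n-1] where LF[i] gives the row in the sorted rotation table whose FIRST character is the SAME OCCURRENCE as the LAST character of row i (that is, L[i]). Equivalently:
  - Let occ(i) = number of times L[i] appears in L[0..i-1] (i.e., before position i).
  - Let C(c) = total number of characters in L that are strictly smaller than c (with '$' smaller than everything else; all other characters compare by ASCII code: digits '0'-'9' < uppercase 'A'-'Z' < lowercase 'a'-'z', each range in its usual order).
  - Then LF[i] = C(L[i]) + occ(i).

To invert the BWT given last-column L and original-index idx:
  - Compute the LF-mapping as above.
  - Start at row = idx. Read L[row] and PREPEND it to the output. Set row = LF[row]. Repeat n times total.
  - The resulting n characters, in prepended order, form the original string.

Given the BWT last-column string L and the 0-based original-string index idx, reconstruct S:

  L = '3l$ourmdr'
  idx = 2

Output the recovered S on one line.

Answer: drumrol3$

Derivation:
LF mapping: 1 3 0 5 8 6 4 2 7
Walk LF starting at row 2, prepending L[row]:
  step 1: row=2, L[2]='$', prepend. Next row=LF[2]=0
  step 2: row=0, L[0]='3', prepend. Next row=LF[0]=1
  step 3: row=1, L[1]='l', prepend. Next row=LF[1]=3
  step 4: row=3, L[3]='o', prepend. Next row=LF[3]=5
  step 5: row=5, L[5]='r', prepend. Next row=LF[5]=6
  step 6: row=6, L[6]='m', prepend. Next row=LF[6]=4
  step 7: row=4, L[4]='u', prepend. Next row=LF[4]=8
  step 8: row=8, L[8]='r', prepend. Next row=LF[8]=7
  step 9: row=7, L[7]='d', prepend. Next row=LF[7]=2
Reversed output: drumrol3$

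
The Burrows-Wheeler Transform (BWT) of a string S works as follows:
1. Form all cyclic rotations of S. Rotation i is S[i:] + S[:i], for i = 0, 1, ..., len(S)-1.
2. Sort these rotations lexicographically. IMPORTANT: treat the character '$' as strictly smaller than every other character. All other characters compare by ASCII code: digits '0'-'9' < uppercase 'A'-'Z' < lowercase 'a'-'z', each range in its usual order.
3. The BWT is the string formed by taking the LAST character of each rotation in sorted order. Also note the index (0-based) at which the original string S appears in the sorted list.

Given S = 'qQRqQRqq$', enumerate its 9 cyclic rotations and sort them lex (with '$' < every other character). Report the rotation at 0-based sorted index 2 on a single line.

All 9 rotations (rotation i = S[i:]+S[:i]):
  rot[0] = qQRqQRqq$
  rot[1] = QRqQRqq$q
  rot[2] = RqQRqq$qQ
  rot[3] = qQRqq$qQR
  rot[4] = QRqq$qQRq
  rot[5] = Rqq$qQRqQ
  rot[6] = qq$qQRqQR
  rot[7] = q$qQRqQRq
  rot[8] = $qQRqQRqq
Sorted (with $ < everything):
  sorted[0] = $qQRqQRqq
  sorted[1] = QRqQRqq$q
  sorted[2] = QRqq$qQRq
  sorted[3] = RqQRqq$qQ
  sorted[4] = Rqq$qQRqQ
  sorted[5] = q$qQRqQRq
  sorted[6] = qQRqQRqq$
  sorted[7] = qQRqq$qQR
  sorted[8] = qq$qQRqQR
sorted[2] = QRqq$qQRq

Answer: QRqq$qQRq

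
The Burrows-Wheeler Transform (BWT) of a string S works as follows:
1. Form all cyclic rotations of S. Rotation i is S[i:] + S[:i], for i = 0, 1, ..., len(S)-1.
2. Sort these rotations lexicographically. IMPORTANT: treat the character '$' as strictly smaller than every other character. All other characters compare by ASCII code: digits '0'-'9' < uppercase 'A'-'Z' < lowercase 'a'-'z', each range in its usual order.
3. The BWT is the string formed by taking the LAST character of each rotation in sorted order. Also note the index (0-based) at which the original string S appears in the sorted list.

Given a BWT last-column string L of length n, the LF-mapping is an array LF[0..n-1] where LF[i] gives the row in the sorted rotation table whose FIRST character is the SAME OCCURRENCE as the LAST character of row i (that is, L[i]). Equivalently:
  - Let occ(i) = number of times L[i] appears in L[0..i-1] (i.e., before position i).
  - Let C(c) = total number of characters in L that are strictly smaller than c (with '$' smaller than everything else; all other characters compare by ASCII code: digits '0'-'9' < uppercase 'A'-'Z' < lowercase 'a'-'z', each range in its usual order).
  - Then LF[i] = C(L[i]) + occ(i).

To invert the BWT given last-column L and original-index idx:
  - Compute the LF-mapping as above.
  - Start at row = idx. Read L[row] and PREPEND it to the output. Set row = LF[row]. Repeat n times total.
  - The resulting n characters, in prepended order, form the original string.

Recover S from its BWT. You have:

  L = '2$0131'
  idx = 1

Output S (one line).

LF mapping: 4 0 1 2 5 3
Walk LF starting at row 1, prepending L[row]:
  step 1: row=1, L[1]='$', prepend. Next row=LF[1]=0
  step 2: row=0, L[0]='2', prepend. Next row=LF[0]=4
  step 3: row=4, L[4]='3', prepend. Next row=LF[4]=5
  step 4: row=5, L[5]='1', prepend. Next row=LF[5]=3
  step 5: row=3, L[3]='1', prepend. Next row=LF[3]=2
  step 6: row=2, L[2]='0', prepend. Next row=LF[2]=1
Reversed output: 01132$

Answer: 01132$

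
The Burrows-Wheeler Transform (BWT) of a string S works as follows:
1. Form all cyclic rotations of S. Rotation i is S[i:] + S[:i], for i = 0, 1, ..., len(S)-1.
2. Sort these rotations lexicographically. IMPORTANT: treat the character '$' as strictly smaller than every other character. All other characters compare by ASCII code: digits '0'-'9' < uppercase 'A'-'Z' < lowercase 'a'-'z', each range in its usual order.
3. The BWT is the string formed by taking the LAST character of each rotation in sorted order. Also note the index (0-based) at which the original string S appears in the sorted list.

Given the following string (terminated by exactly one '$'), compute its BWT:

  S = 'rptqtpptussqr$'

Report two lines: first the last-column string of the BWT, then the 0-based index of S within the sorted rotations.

All 14 rotations (rotation i = S[i:]+S[:i]):
  rot[0] = rptqtpptussqr$
  rot[1] = ptqtpptussqr$r
  rot[2] = tqtpptussqr$rp
  rot[3] = qtpptussqr$rpt
  rot[4] = tpptussqr$rptq
  rot[5] = pptussqr$rptqt
  rot[6] = ptussqr$rptqtp
  rot[7] = tussqr$rptqtpp
  rot[8] = ussqr$rptqtppt
  rot[9] = ssqr$rptqtpptu
  rot[10] = sqr$rptqtpptus
  rot[11] = qr$rptqtpptuss
  rot[12] = r$rptqtpptussq
  rot[13] = $rptqtpptussqr
Sorted (with $ < everything):
  sorted[0] = $rptqtpptussqr  (last char: 'r')
  sorted[1] = pptussqr$rptqt  (last char: 't')
  sorted[2] = ptqtpptussqr$r  (last char: 'r')
  sorted[3] = ptussqr$rptqtp  (last char: 'p')
  sorted[4] = qr$rptqtpptuss  (last char: 's')
  sorted[5] = qtpptussqr$rpt  (last char: 't')
  sorted[6] = r$rptqtpptussq  (last char: 'q')
  sorted[7] = rptqtpptussqr$  (last char: '$')
  sorted[8] = sqr$rptqtpptus  (last char: 's')
  sorted[9] = ssqr$rptqtpptu  (last char: 'u')
  sorted[10] = tpptussqr$rptq  (last char: 'q')
  sorted[11] = tqtpptussqr$rp  (last char: 'p')
  sorted[12] = tussqr$rptqtpp  (last char: 'p')
  sorted[13] = ussqr$rptqtppt  (last char: 't')
Last column: rtrpstq$suqppt
Original string S is at sorted index 7

Answer: rtrpstq$suqppt
7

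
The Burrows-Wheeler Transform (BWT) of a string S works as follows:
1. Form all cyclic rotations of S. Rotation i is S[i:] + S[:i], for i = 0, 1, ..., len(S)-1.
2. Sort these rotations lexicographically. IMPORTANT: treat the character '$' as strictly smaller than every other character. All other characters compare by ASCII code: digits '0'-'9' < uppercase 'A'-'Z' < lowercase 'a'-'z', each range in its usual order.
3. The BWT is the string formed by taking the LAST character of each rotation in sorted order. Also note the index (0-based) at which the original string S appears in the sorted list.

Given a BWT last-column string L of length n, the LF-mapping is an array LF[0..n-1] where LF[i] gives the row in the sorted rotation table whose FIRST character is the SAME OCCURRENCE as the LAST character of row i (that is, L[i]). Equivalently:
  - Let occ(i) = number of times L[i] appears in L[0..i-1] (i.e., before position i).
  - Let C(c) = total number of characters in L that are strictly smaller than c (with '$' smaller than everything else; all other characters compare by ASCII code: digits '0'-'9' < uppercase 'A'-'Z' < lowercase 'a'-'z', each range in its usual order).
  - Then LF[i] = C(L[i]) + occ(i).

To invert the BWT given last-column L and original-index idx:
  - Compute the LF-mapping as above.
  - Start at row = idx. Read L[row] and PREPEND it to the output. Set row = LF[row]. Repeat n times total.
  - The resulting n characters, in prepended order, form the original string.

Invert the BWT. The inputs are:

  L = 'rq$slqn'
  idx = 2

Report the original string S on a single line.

Answer: nsqlqr$

Derivation:
LF mapping: 5 3 0 6 1 4 2
Walk LF starting at row 2, prepending L[row]:
  step 1: row=2, L[2]='$', prepend. Next row=LF[2]=0
  step 2: row=0, L[0]='r', prepend. Next row=LF[0]=5
  step 3: row=5, L[5]='q', prepend. Next row=LF[5]=4
  step 4: row=4, L[4]='l', prepend. Next row=LF[4]=1
  step 5: row=1, L[1]='q', prepend. Next row=LF[1]=3
  step 6: row=3, L[3]='s', prepend. Next row=LF[3]=6
  step 7: row=6, L[6]='n', prepend. Next row=LF[6]=2
Reversed output: nsqlqr$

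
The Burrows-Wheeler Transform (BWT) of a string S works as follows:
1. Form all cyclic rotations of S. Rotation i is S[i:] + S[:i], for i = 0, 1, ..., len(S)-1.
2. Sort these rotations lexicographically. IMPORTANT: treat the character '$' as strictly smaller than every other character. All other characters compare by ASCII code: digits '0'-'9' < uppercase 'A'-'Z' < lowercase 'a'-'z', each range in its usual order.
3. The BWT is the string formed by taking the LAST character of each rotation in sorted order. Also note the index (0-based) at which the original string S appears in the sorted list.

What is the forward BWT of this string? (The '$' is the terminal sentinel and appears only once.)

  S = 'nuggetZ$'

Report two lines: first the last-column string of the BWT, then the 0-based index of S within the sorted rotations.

All 8 rotations (rotation i = S[i:]+S[:i]):
  rot[0] = nuggetZ$
  rot[1] = uggetZ$n
  rot[2] = ggetZ$nu
  rot[3] = getZ$nug
  rot[4] = etZ$nugg
  rot[5] = tZ$nugge
  rot[6] = Z$nugget
  rot[7] = $nuggetZ
Sorted (with $ < everything):
  sorted[0] = $nuggetZ  (last char: 'Z')
  sorted[1] = Z$nugget  (last char: 't')
  sorted[2] = etZ$nugg  (last char: 'g')
  sorted[3] = getZ$nug  (last char: 'g')
  sorted[4] = ggetZ$nu  (last char: 'u')
  sorted[5] = nuggetZ$  (last char: '$')
  sorted[6] = tZ$nugge  (last char: 'e')
  sorted[7] = uggetZ$n  (last char: 'n')
Last column: Ztggu$en
Original string S is at sorted index 5

Answer: Ztggu$en
5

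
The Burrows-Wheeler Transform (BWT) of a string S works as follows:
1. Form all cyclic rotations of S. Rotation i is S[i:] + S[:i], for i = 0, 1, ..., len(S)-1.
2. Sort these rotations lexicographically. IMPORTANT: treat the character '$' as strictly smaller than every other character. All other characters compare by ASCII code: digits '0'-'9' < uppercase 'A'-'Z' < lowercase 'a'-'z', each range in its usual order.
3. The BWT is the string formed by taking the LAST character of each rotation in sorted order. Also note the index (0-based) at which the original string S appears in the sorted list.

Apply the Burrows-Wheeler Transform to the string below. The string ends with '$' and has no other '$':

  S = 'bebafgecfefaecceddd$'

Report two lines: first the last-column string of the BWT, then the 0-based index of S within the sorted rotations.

Answer: dfbe$eceddebagcfecaf
4

Derivation:
All 20 rotations (rotation i = S[i:]+S[:i]):
  rot[0] = bebafgecfefaecceddd$
  rot[1] = ebafgecfefaecceddd$b
  rot[2] = bafgecfefaecceddd$be
  rot[3] = afgecfefaecceddd$beb
  rot[4] = fgecfefaecceddd$beba
  rot[5] = gecfefaecceddd$bebaf
  rot[6] = ecfefaecceddd$bebafg
  rot[7] = cfefaecceddd$bebafge
  rot[8] = fefaecceddd$bebafgec
  rot[9] = efaecceddd$bebafgecf
  rot[10] = faecceddd$bebafgecfe
  rot[11] = aecceddd$bebafgecfef
  rot[12] = ecceddd$bebafgecfefa
  rot[13] = cceddd$bebafgecfefae
  rot[14] = ceddd$bebafgecfefaec
  rot[15] = eddd$bebafgecfefaecc
  rot[16] = ddd$bebafgecfefaecce
  rot[17] = dd$bebafgecfefaecced
  rot[18] = d$bebafgecfefaeccedd
  rot[19] = $bebafgecfefaecceddd
Sorted (with $ < everything):
  sorted[0] = $bebafgecfefaecceddd  (last char: 'd')
  sorted[1] = aecceddd$bebafgecfef  (last char: 'f')
  sorted[2] = afgecfefaecceddd$beb  (last char: 'b')
  sorted[3] = bafgecfefaecceddd$be  (last char: 'e')
  sorted[4] = bebafgecfefaecceddd$  (last char: '$')
  sorted[5] = cceddd$bebafgecfefae  (last char: 'e')
  sorted[6] = ceddd$bebafgecfefaec  (last char: 'c')
  sorted[7] = cfefaecceddd$bebafge  (last char: 'e')
  sorted[8] = d$bebafgecfefaeccedd  (last char: 'd')
  sorted[9] = dd$bebafgecfefaecced  (last char: 'd')
  sorted[10] = ddd$bebafgecfefaecce  (last char: 'e')
  sorted[11] = ebafgecfefaecceddd$b  (last char: 'b')
  sorted[12] = ecceddd$bebafgecfefa  (last char: 'a')
  sorted[13] = ecfefaecceddd$bebafg  (last char: 'g')
  sorted[14] = eddd$bebafgecfefaecc  (last char: 'c')
  sorted[15] = efaecceddd$bebafgecf  (last char: 'f')
  sorted[16] = faecceddd$bebafgecfe  (last char: 'e')
  sorted[17] = fefaecceddd$bebafgec  (last char: 'c')
  sorted[18] = fgecfefaecceddd$beba  (last char: 'a')
  sorted[19] = gecfefaecceddd$bebaf  (last char: 'f')
Last column: dfbe$eceddebagcfecaf
Original string S is at sorted index 4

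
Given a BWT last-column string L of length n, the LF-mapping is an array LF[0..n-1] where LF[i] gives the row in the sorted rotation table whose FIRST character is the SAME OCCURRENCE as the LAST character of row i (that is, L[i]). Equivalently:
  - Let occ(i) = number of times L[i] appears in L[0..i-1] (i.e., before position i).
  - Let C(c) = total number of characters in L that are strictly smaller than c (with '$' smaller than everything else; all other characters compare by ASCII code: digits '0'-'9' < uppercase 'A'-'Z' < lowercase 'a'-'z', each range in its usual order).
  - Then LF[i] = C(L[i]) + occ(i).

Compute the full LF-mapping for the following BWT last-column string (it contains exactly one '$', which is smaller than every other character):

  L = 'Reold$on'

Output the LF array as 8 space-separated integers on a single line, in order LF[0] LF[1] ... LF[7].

Answer: 1 3 6 4 2 0 7 5

Derivation:
Char counts: '$':1, 'R':1, 'd':1, 'e':1, 'l':1, 'n':1, 'o':2
C (first-col start): C('$')=0, C('R')=1, C('d')=2, C('e')=3, C('l')=4, C('n')=5, C('o')=6
L[0]='R': occ=0, LF[0]=C('R')+0=1+0=1
L[1]='e': occ=0, LF[1]=C('e')+0=3+0=3
L[2]='o': occ=0, LF[2]=C('o')+0=6+0=6
L[3]='l': occ=0, LF[3]=C('l')+0=4+0=4
L[4]='d': occ=0, LF[4]=C('d')+0=2+0=2
L[5]='$': occ=0, LF[5]=C('$')+0=0+0=0
L[6]='o': occ=1, LF[6]=C('o')+1=6+1=7
L[7]='n': occ=0, LF[7]=C('n')+0=5+0=5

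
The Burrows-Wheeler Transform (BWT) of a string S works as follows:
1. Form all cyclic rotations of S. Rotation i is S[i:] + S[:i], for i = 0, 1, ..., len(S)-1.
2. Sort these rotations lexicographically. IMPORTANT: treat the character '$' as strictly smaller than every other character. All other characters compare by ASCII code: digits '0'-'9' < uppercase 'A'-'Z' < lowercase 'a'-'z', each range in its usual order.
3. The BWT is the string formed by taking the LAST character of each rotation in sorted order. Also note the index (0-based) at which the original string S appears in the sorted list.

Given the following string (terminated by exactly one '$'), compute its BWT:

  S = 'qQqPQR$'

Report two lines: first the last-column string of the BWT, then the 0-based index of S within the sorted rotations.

Answer: RqPqQQ$
6

Derivation:
All 7 rotations (rotation i = S[i:]+S[:i]):
  rot[0] = qQqPQR$
  rot[1] = QqPQR$q
  rot[2] = qPQR$qQ
  rot[3] = PQR$qQq
  rot[4] = QR$qQqP
  rot[5] = R$qQqPQ
  rot[6] = $qQqPQR
Sorted (with $ < everything):
  sorted[0] = $qQqPQR  (last char: 'R')
  sorted[1] = PQR$qQq  (last char: 'q')
  sorted[2] = QR$qQqP  (last char: 'P')
  sorted[3] = QqPQR$q  (last char: 'q')
  sorted[4] = R$qQqPQ  (last char: 'Q')
  sorted[5] = qPQR$qQ  (last char: 'Q')
  sorted[6] = qQqPQR$  (last char: '$')
Last column: RqPqQQ$
Original string S is at sorted index 6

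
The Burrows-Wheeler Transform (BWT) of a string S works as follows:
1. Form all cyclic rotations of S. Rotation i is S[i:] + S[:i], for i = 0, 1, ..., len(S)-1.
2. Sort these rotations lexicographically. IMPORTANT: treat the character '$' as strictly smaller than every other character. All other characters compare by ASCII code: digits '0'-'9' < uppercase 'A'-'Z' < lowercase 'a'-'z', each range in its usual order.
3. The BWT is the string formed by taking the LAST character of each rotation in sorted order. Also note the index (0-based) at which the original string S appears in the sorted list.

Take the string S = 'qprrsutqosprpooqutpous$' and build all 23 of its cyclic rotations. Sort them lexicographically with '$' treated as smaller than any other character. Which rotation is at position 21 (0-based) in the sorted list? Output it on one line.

All 23 rotations (rotation i = S[i:]+S[:i]):
  rot[0] = qprrsutqosprpooqutpous$
  rot[1] = prrsutqosprpooqutpous$q
  rot[2] = rrsutqosprpooqutpous$qp
  rot[3] = rsutqosprpooqutpous$qpr
  rot[4] = sutqosprpooqutpous$qprr
  rot[5] = utqosprpooqutpous$qprrs
  rot[6] = tqosprpooqutpous$qprrsu
  rot[7] = qosprpooqutpous$qprrsut
  rot[8] = osprpooqutpous$qprrsutq
  rot[9] = sprpooqutpous$qprrsutqo
  rot[10] = prpooqutpous$qprrsutqos
  rot[11] = rpooqutpous$qprrsutqosp
  rot[12] = pooqutpous$qprrsutqospr
  rot[13] = ooqutpous$qprrsutqosprp
  rot[14] = oqutpous$qprrsutqosprpo
  rot[15] = qutpous$qprrsutqosprpoo
  rot[16] = utpous$qprrsutqosprpooq
  rot[17] = tpous$qprrsutqosprpooqu
  rot[18] = pous$qprrsutqosprpooqut
  rot[19] = ous$qprrsutqosprpooqutp
  rot[20] = us$qprrsutqosprpooqutpo
  rot[21] = s$qprrsutqosprpooqutpou
  rot[22] = $qprrsutqosprpooqutpous
Sorted (with $ < everything):
  sorted[0] = $qprrsutqosprpooqutpous
  sorted[1] = ooqutpous$qprrsutqosprp
  sorted[2] = oqutpous$qprrsutqosprpo
  sorted[3] = osprpooqutpous$qprrsutq
  sorted[4] = ous$qprrsutqosprpooqutp
  sorted[5] = pooqutpous$qprrsutqospr
  sorted[6] = pous$qprrsutqosprpooqut
  sorted[7] = prpooqutpous$qprrsutqos
  sorted[8] = prrsutqosprpooqutpous$q
  sorted[9] = qosprpooqutpous$qprrsut
  sorted[10] = qprrsutqosprpooqutpous$
  sorted[11] = qutpous$qprrsutqosprpoo
  sorted[12] = rpooqutpous$qprrsutqosp
  sorted[13] = rrsutqosprpooqutpous$qp
  sorted[14] = rsutqosprpooqutpous$qpr
  sorted[15] = s$qprrsutqosprpooqutpou
  sorted[16] = sprpooqutpous$qprrsutqo
  sorted[17] = sutqosprpooqutpous$qprr
  sorted[18] = tpous$qprrsutqosprpooqu
  sorted[19] = tqosprpooqutpous$qprrsu
  sorted[20] = us$qprrsutqosprpooqutpo
  sorted[21] = utpous$qprrsutqosprpooq
  sorted[22] = utqosprpooqutpous$qprrs
sorted[21] = utpous$qprrsutqosprpooq

Answer: utpous$qprrsutqosprpooq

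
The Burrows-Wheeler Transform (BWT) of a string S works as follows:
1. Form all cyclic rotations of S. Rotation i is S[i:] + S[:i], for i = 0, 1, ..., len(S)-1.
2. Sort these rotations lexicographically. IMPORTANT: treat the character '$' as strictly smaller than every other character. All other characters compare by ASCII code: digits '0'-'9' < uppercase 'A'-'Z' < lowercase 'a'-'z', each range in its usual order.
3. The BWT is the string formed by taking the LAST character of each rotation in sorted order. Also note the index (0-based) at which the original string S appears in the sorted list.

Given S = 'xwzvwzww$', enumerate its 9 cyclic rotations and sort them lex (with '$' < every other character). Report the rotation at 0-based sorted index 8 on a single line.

All 9 rotations (rotation i = S[i:]+S[:i]):
  rot[0] = xwzvwzww$
  rot[1] = wzvwzww$x
  rot[2] = zvwzww$xw
  rot[3] = vwzww$xwz
  rot[4] = wzww$xwzv
  rot[5] = zww$xwzvw
  rot[6] = ww$xwzvwz
  rot[7] = w$xwzvwzw
  rot[8] = $xwzvwzww
Sorted (with $ < everything):
  sorted[0] = $xwzvwzww
  sorted[1] = vwzww$xwz
  sorted[2] = w$xwzvwzw
  sorted[3] = ww$xwzvwz
  sorted[4] = wzvwzww$x
  sorted[5] = wzww$xwzv
  sorted[6] = xwzvwzww$
  sorted[7] = zvwzww$xw
  sorted[8] = zww$xwzvw
sorted[8] = zww$xwzvw

Answer: zww$xwzvw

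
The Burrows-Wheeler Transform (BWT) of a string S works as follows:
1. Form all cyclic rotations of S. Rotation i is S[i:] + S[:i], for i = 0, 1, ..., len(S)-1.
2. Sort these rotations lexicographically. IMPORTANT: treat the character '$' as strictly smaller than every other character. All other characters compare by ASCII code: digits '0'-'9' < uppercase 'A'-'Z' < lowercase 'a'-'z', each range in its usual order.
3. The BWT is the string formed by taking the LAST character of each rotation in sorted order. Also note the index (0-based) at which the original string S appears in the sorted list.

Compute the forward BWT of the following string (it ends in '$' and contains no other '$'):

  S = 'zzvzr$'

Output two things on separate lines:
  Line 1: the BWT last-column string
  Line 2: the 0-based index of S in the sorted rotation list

Answer: rzzvz$
5

Derivation:
All 6 rotations (rotation i = S[i:]+S[:i]):
  rot[0] = zzvzr$
  rot[1] = zvzr$z
  rot[2] = vzr$zz
  rot[3] = zr$zzv
  rot[4] = r$zzvz
  rot[5] = $zzvzr
Sorted (with $ < everything):
  sorted[0] = $zzvzr  (last char: 'r')
  sorted[1] = r$zzvz  (last char: 'z')
  sorted[2] = vzr$zz  (last char: 'z')
  sorted[3] = zr$zzv  (last char: 'v')
  sorted[4] = zvzr$z  (last char: 'z')
  sorted[5] = zzvzr$  (last char: '$')
Last column: rzzvz$
Original string S is at sorted index 5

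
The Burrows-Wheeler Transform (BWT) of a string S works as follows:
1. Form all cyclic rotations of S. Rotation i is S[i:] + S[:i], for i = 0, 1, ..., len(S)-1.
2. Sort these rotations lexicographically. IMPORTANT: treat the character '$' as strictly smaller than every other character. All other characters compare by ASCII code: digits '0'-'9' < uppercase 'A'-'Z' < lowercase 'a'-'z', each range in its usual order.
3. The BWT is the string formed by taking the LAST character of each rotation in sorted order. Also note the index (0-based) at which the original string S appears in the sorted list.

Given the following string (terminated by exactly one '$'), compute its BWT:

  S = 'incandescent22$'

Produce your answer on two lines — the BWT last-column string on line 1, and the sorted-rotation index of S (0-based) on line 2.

Answer: 22tcnsncd$iaeen
9

Derivation:
All 15 rotations (rotation i = S[i:]+S[:i]):
  rot[0] = incandescent22$
  rot[1] = ncandescent22$i
  rot[2] = candescent22$in
  rot[3] = andescent22$inc
  rot[4] = ndescent22$inca
  rot[5] = descent22$incan
  rot[6] = escent22$incand
  rot[7] = scent22$incande
  rot[8] = cent22$incandes
  rot[9] = ent22$incandesc
  rot[10] = nt22$incandesce
  rot[11] = t22$incandescen
  rot[12] = 22$incandescent
  rot[13] = 2$incandescent2
  rot[14] = $incandescent22
Sorted (with $ < everything):
  sorted[0] = $incandescent22  (last char: '2')
  sorted[1] = 2$incandescent2  (last char: '2')
  sorted[2] = 22$incandescent  (last char: 't')
  sorted[3] = andescent22$inc  (last char: 'c')
  sorted[4] = candescent22$in  (last char: 'n')
  sorted[5] = cent22$incandes  (last char: 's')
  sorted[6] = descent22$incan  (last char: 'n')
  sorted[7] = ent22$incandesc  (last char: 'c')
  sorted[8] = escent22$incand  (last char: 'd')
  sorted[9] = incandescent22$  (last char: '$')
  sorted[10] = ncandescent22$i  (last char: 'i')
  sorted[11] = ndescent22$inca  (last char: 'a')
  sorted[12] = nt22$incandesce  (last char: 'e')
  sorted[13] = scent22$incande  (last char: 'e')
  sorted[14] = t22$incandescen  (last char: 'n')
Last column: 22tcnsncd$iaeen
Original string S is at sorted index 9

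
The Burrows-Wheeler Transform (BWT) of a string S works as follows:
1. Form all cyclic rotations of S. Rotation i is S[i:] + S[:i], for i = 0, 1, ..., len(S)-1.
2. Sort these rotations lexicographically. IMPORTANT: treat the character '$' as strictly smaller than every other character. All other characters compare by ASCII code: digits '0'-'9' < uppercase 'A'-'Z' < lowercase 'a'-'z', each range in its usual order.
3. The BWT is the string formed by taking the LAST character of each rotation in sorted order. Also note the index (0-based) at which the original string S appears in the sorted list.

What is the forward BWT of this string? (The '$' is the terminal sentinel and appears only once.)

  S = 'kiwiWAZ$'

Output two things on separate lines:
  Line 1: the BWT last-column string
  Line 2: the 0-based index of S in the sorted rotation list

All 8 rotations (rotation i = S[i:]+S[:i]):
  rot[0] = kiwiWAZ$
  rot[1] = iwiWAZ$k
  rot[2] = wiWAZ$ki
  rot[3] = iWAZ$kiw
  rot[4] = WAZ$kiwi
  rot[5] = AZ$kiwiW
  rot[6] = Z$kiwiWA
  rot[7] = $kiwiWAZ
Sorted (with $ < everything):
  sorted[0] = $kiwiWAZ  (last char: 'Z')
  sorted[1] = AZ$kiwiW  (last char: 'W')
  sorted[2] = WAZ$kiwi  (last char: 'i')
  sorted[3] = Z$kiwiWA  (last char: 'A')
  sorted[4] = iWAZ$kiw  (last char: 'w')
  sorted[5] = iwiWAZ$k  (last char: 'k')
  sorted[6] = kiwiWAZ$  (last char: '$')
  sorted[7] = wiWAZ$ki  (last char: 'i')
Last column: ZWiAwk$i
Original string S is at sorted index 6

Answer: ZWiAwk$i
6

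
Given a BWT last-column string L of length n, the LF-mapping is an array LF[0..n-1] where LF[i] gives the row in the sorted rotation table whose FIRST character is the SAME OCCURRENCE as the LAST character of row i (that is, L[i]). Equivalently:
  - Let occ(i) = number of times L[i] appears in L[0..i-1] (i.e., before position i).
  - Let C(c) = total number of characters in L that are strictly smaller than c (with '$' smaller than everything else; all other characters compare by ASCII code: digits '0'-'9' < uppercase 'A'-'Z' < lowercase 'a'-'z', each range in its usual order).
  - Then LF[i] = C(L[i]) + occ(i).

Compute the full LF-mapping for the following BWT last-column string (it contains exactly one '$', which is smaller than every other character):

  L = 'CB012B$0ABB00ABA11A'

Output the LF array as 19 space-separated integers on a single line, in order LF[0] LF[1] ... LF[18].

Char counts: '$':1, '0':4, '1':3, '2':1, 'A':4, 'B':5, 'C':1
C (first-col start): C('$')=0, C('0')=1, C('1')=5, C('2')=8, C('A')=9, C('B')=13, C('C')=18
L[0]='C': occ=0, LF[0]=C('C')+0=18+0=18
L[1]='B': occ=0, LF[1]=C('B')+0=13+0=13
L[2]='0': occ=0, LF[2]=C('0')+0=1+0=1
L[3]='1': occ=0, LF[3]=C('1')+0=5+0=5
L[4]='2': occ=0, LF[4]=C('2')+0=8+0=8
L[5]='B': occ=1, LF[5]=C('B')+1=13+1=14
L[6]='$': occ=0, LF[6]=C('$')+0=0+0=0
L[7]='0': occ=1, LF[7]=C('0')+1=1+1=2
L[8]='A': occ=0, LF[8]=C('A')+0=9+0=9
L[9]='B': occ=2, LF[9]=C('B')+2=13+2=15
L[10]='B': occ=3, LF[10]=C('B')+3=13+3=16
L[11]='0': occ=2, LF[11]=C('0')+2=1+2=3
L[12]='0': occ=3, LF[12]=C('0')+3=1+3=4
L[13]='A': occ=1, LF[13]=C('A')+1=9+1=10
L[14]='B': occ=4, LF[14]=C('B')+4=13+4=17
L[15]='A': occ=2, LF[15]=C('A')+2=9+2=11
L[16]='1': occ=1, LF[16]=C('1')+1=5+1=6
L[17]='1': occ=2, LF[17]=C('1')+2=5+2=7
L[18]='A': occ=3, LF[18]=C('A')+3=9+3=12

Answer: 18 13 1 5 8 14 0 2 9 15 16 3 4 10 17 11 6 7 12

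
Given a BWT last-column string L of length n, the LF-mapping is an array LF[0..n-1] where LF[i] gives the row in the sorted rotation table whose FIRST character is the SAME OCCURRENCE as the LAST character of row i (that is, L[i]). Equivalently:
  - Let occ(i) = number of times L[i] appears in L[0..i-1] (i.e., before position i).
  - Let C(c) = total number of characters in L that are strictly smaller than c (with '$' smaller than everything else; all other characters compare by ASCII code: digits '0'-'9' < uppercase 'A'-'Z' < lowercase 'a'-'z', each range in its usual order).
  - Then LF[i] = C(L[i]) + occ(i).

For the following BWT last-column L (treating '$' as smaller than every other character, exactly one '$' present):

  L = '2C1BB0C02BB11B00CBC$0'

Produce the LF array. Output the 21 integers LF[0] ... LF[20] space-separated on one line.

Answer: 9 17 6 11 12 1 18 2 10 13 14 7 8 15 3 4 19 16 20 0 5

Derivation:
Char counts: '$':1, '0':5, '1':3, '2':2, 'B':6, 'C':4
C (first-col start): C('$')=0, C('0')=1, C('1')=6, C('2')=9, C('B')=11, C('C')=17
L[0]='2': occ=0, LF[0]=C('2')+0=9+0=9
L[1]='C': occ=0, LF[1]=C('C')+0=17+0=17
L[2]='1': occ=0, LF[2]=C('1')+0=6+0=6
L[3]='B': occ=0, LF[3]=C('B')+0=11+0=11
L[4]='B': occ=1, LF[4]=C('B')+1=11+1=12
L[5]='0': occ=0, LF[5]=C('0')+0=1+0=1
L[6]='C': occ=1, LF[6]=C('C')+1=17+1=18
L[7]='0': occ=1, LF[7]=C('0')+1=1+1=2
L[8]='2': occ=1, LF[8]=C('2')+1=9+1=10
L[9]='B': occ=2, LF[9]=C('B')+2=11+2=13
L[10]='B': occ=3, LF[10]=C('B')+3=11+3=14
L[11]='1': occ=1, LF[11]=C('1')+1=6+1=7
L[12]='1': occ=2, LF[12]=C('1')+2=6+2=8
L[13]='B': occ=4, LF[13]=C('B')+4=11+4=15
L[14]='0': occ=2, LF[14]=C('0')+2=1+2=3
L[15]='0': occ=3, LF[15]=C('0')+3=1+3=4
L[16]='C': occ=2, LF[16]=C('C')+2=17+2=19
L[17]='B': occ=5, LF[17]=C('B')+5=11+5=16
L[18]='C': occ=3, LF[18]=C('C')+3=17+3=20
L[19]='$': occ=0, LF[19]=C('$')+0=0+0=0
L[20]='0': occ=4, LF[20]=C('0')+4=1+4=5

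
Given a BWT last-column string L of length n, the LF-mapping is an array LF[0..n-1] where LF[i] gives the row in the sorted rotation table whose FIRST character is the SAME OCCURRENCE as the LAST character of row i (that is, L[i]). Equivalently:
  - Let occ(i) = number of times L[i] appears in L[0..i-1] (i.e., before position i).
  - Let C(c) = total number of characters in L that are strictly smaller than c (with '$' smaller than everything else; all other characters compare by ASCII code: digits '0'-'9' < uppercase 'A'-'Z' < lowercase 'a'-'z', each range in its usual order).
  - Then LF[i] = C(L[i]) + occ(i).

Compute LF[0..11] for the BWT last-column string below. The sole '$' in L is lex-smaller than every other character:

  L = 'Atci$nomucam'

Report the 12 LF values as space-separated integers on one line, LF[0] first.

Char counts: '$':1, 'A':1, 'a':1, 'c':2, 'i':1, 'm':2, 'n':1, 'o':1, 't':1, 'u':1
C (first-col start): C('$')=0, C('A')=1, C('a')=2, C('c')=3, C('i')=5, C('m')=6, C('n')=8, C('o')=9, C('t')=10, C('u')=11
L[0]='A': occ=0, LF[0]=C('A')+0=1+0=1
L[1]='t': occ=0, LF[1]=C('t')+0=10+0=10
L[2]='c': occ=0, LF[2]=C('c')+0=3+0=3
L[3]='i': occ=0, LF[3]=C('i')+0=5+0=5
L[4]='$': occ=0, LF[4]=C('$')+0=0+0=0
L[5]='n': occ=0, LF[5]=C('n')+0=8+0=8
L[6]='o': occ=0, LF[6]=C('o')+0=9+0=9
L[7]='m': occ=0, LF[7]=C('m')+0=6+0=6
L[8]='u': occ=0, LF[8]=C('u')+0=11+0=11
L[9]='c': occ=1, LF[9]=C('c')+1=3+1=4
L[10]='a': occ=0, LF[10]=C('a')+0=2+0=2
L[11]='m': occ=1, LF[11]=C('m')+1=6+1=7

Answer: 1 10 3 5 0 8 9 6 11 4 2 7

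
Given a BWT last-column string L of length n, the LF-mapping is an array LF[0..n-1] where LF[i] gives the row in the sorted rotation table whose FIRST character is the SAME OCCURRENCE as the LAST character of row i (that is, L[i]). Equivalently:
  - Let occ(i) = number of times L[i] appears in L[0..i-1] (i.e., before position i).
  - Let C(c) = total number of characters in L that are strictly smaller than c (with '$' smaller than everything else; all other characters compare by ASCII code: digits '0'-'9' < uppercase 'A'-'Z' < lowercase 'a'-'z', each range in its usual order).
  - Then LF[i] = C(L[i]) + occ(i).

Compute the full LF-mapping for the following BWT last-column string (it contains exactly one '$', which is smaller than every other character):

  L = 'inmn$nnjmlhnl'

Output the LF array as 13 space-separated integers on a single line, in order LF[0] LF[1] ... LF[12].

Char counts: '$':1, 'h':1, 'i':1, 'j':1, 'l':2, 'm':2, 'n':5
C (first-col start): C('$')=0, C('h')=1, C('i')=2, C('j')=3, C('l')=4, C('m')=6, C('n')=8
L[0]='i': occ=0, LF[0]=C('i')+0=2+0=2
L[1]='n': occ=0, LF[1]=C('n')+0=8+0=8
L[2]='m': occ=0, LF[2]=C('m')+0=6+0=6
L[3]='n': occ=1, LF[3]=C('n')+1=8+1=9
L[4]='$': occ=0, LF[4]=C('$')+0=0+0=0
L[5]='n': occ=2, LF[5]=C('n')+2=8+2=10
L[6]='n': occ=3, LF[6]=C('n')+3=8+3=11
L[7]='j': occ=0, LF[7]=C('j')+0=3+0=3
L[8]='m': occ=1, LF[8]=C('m')+1=6+1=7
L[9]='l': occ=0, LF[9]=C('l')+0=4+0=4
L[10]='h': occ=0, LF[10]=C('h')+0=1+0=1
L[11]='n': occ=4, LF[11]=C('n')+4=8+4=12
L[12]='l': occ=1, LF[12]=C('l')+1=4+1=5

Answer: 2 8 6 9 0 10 11 3 7 4 1 12 5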